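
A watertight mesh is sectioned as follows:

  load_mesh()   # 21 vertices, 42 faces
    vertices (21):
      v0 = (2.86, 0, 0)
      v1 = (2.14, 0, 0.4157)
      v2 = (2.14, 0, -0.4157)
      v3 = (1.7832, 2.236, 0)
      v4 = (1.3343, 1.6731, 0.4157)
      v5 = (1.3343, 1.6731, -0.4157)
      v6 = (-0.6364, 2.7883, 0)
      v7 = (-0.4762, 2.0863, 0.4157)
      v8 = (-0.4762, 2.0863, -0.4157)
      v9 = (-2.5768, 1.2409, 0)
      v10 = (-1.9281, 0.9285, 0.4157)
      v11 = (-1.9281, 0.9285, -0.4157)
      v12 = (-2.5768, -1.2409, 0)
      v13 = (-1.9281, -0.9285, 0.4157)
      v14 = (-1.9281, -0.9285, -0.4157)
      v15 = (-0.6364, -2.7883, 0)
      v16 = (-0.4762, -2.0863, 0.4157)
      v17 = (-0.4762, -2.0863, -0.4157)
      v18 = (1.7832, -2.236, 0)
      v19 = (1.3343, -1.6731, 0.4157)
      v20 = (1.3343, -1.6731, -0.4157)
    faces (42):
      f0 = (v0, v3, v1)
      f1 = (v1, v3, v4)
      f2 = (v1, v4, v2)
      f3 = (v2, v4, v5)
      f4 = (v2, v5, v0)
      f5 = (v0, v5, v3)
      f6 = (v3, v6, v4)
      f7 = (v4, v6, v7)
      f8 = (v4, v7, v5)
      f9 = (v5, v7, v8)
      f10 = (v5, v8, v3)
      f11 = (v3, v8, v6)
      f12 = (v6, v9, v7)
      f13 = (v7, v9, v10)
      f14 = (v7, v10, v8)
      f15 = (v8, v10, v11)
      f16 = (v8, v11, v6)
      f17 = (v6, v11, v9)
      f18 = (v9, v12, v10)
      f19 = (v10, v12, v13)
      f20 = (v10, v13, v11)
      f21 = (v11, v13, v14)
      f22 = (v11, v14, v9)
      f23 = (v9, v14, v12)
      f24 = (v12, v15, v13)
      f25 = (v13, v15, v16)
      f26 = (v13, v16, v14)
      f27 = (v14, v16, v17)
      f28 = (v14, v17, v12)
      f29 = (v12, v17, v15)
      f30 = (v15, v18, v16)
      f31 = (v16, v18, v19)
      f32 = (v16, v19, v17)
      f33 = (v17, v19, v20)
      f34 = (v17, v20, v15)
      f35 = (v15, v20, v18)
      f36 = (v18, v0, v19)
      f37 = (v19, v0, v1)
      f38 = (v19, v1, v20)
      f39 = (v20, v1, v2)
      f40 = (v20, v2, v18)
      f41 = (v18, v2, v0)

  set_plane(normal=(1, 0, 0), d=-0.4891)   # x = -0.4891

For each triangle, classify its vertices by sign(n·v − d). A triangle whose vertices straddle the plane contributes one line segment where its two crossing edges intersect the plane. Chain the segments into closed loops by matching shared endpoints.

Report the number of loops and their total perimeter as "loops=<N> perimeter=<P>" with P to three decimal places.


loops=2 perimeter=4.847

Straddling triangles (16 of 42):
  (v3,v6,v4) [+-+] → (-0.4891, 2.75468, 0)–(-0.4891, 2.70494, 0.0310715)  len=0.0586
  (v4,v6,v7) [+-+] → (-0.4891, 2.70494, 0.0310715)–(-0.4891, 2.14283, 0.382226)  len=0.6628
  (v3,v8,v6) [++-] → (-0.4891, 2.14283, -0.382226)–(-0.4891, 2.75468, 0)  len=0.7214
  (v6,v9,v7) [--+] → (-0.4891, 2.08111, 0.413147)–(-0.4891, 2.14283, 0.382226)  len=0.0690
  (v7,v9,v10) [+--] → (-0.4891, 2.08111, 0.413147)–(-0.4891, 2.07601, 0.4157)  len=0.0057
  (v7,v10,v8) [+-+] → (-0.4891, 2.07601, 0.4157)–(-0.4891, 2.07601, -0.408313)  len=0.8240
  (v8,v10,v11) [+--] → (-0.4891, 2.07601, -0.408313)–(-0.4891, 2.07601, -0.4157)  len=0.0074
  (v8,v11,v6) [+--] → (-0.4891, 2.07601, -0.4157)–(-0.4891, 2.14283, -0.382226)  len=0.0747
  (v13,v15,v16) [--+] → (-0.4891, -2.14283, 0.382226)–(-0.4891, -2.07601, 0.4157)  len=0.0747
  (v13,v16,v14) [-+-] → (-0.4891, -2.07601, 0.4157)–(-0.4891, -2.07601, 0.408313)  len=0.0074
  (v14,v16,v17) [-++] → (-0.4891, -2.07601, 0.408313)–(-0.4891, -2.07601, -0.4157)  len=0.8240
  (v14,v17,v12) [-+-] → (-0.4891, -2.07601, -0.4157)–(-0.4891, -2.08111, -0.413147)  len=0.0057
  (v12,v17,v15) [-+-] → (-0.4891, -2.08111, -0.413147)–(-0.4891, -2.14283, -0.382226)  len=0.0690
  (v15,v18,v16) [-++] → (-0.4891, -2.75468, 0)–(-0.4891, -2.14283, 0.382226)  len=0.7214
  (v17,v20,v15) [++-] → (-0.4891, -2.70494, -0.0310715)–(-0.4891, -2.14283, -0.382226)  len=0.6628
  (v15,v20,v18) [-++] → (-0.4891, -2.70494, -0.0310715)–(-0.4891, -2.75468, 0)  len=0.0586

Chained into 2 loop(s):
  loop 1: 8 segments, perimeter = 2.4237
  loop 2: 8 segments, perimeter = 2.4237
Total perimeter = 4.847


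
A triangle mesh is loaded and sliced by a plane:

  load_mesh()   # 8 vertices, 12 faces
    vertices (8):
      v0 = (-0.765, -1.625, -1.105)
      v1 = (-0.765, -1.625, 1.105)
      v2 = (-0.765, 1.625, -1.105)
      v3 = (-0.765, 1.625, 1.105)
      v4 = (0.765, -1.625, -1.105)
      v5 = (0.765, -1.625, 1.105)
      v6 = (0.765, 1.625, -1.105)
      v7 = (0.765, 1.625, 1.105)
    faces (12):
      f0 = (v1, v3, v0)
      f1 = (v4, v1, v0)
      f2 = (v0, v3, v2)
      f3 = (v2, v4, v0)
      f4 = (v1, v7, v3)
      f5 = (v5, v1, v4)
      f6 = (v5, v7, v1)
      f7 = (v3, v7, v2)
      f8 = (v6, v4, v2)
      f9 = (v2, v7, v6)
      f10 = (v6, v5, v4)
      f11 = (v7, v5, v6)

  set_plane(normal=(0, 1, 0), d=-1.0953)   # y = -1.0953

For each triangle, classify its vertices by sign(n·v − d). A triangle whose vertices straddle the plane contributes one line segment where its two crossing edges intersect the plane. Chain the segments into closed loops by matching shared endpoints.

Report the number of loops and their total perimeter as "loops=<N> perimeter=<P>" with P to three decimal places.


Straddling triangles (8 of 12):
  (v1,v3,v0) [-+-] → (-0.765, -1.0953, 1.105)–(-0.765, -1.0953, -0.744804)  len=1.8498
  (v0,v3,v2) [-++] → (-0.765, -1.0953, -0.744804)–(-0.765, -1.0953, -1.105)  len=0.3602
  (v2,v4,v0) [+--] → (0.515634, -1.0953, -1.105)–(-0.765, -1.0953, -1.105)  len=1.2806
  (v1,v7,v3) [-++] → (-0.515634, -1.0953, 1.105)–(-0.765, -1.0953, 1.105)  len=0.2494
  (v5,v7,v1) [-+-] → (0.765, -1.0953, 1.105)–(-0.515634, -1.0953, 1.105)  len=1.2806
  (v6,v4,v2) [+-+] → (0.765, -1.0953, -1.105)–(0.515634, -1.0953, -1.105)  len=0.2494
  (v6,v5,v4) [+--] → (0.765, -1.0953, 0.744804)–(0.765, -1.0953, -1.105)  len=1.8498
  (v7,v5,v6) [+-+] → (0.765, -1.0953, 1.105)–(0.765, -1.0953, 0.744804)  len=0.3602

Chained into 1 loop(s):
  loop 1: 8 segments, perimeter = 7.4800
Total perimeter = 7.480

loops=1 perimeter=7.480


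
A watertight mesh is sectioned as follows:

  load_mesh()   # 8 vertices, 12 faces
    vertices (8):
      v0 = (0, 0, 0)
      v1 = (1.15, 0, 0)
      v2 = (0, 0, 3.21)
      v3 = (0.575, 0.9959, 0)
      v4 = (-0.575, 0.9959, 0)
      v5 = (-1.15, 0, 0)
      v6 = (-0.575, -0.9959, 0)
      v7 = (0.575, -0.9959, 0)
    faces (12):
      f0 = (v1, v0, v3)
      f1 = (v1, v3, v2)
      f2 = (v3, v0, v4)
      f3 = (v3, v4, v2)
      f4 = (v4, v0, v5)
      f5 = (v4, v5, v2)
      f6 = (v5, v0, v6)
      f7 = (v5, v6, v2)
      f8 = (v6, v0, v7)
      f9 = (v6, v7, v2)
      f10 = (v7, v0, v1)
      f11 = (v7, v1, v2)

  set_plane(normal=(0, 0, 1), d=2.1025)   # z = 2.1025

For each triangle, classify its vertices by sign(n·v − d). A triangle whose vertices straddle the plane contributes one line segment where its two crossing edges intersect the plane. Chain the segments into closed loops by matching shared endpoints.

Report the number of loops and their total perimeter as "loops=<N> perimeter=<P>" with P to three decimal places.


Straddling triangles (6 of 12):
  (v1,v3,v2) [--+] → (0.198384, 0.343601, 2.1025)–(0.396768, 0, 2.1025)  len=0.3968
  (v3,v4,v2) [--+] → (-0.198384, 0.343601, 2.1025)–(0.198384, 0.343601, 2.1025)  len=0.3968
  (v4,v5,v2) [--+] → (-0.396768, 0, 2.1025)–(-0.198384, 0.343601, 2.1025)  len=0.3968
  (v5,v6,v2) [--+] → (-0.198384, -0.343601, 2.1025)–(-0.396768, 0, 2.1025)  len=0.3968
  (v6,v7,v2) [--+] → (0.198384, -0.343601, 2.1025)–(-0.198384, -0.343601, 2.1025)  len=0.3968
  (v7,v1,v2) [--+] → (0.396768, 0, 2.1025)–(0.198384, -0.343601, 2.1025)  len=0.3968

Chained into 1 loop(s):
  loop 1: 6 segments, perimeter = 2.3806
Total perimeter = 2.381

loops=1 perimeter=2.381


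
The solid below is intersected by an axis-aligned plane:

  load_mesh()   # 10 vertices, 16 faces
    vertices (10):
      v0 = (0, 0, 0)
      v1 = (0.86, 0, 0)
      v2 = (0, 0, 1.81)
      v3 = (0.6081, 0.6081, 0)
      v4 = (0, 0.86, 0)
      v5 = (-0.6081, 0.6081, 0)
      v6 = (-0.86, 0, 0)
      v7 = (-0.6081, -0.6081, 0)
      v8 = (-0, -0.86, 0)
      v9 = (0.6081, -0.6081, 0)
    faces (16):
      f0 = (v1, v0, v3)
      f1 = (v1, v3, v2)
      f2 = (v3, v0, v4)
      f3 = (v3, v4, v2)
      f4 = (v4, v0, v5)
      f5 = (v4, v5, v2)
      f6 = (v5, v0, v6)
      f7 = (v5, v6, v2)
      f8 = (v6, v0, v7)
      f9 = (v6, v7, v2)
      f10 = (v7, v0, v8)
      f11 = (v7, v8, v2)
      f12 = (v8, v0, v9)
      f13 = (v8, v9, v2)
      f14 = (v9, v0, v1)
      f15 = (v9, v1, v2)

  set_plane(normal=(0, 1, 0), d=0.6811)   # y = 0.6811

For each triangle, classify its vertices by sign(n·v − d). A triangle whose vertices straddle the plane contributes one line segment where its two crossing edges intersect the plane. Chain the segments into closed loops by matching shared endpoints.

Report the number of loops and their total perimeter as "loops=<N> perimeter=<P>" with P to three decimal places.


Straddling triangles (4 of 16):
  (v3,v0,v4) [--+] → (0, 0.6811, 0)–(0.431874, 0.6811, 0)  len=0.4319
  (v3,v4,v2) [-+-] → (0.431874, 0.6811, 0)–(0, 0.6811, 0.376522)  len=0.5730
  (v4,v0,v5) [+--] → (0, 0.6811, 0)–(-0.431874, 0.6811, 0)  len=0.4319
  (v4,v5,v2) [+--] → (-0.431874, 0.6811, 0)–(0, 0.6811, 0.376522)  len=0.5730

Chained into 1 loop(s):
  loop 1: 4 segments, perimeter = 2.0097
Total perimeter = 2.010

loops=1 perimeter=2.010


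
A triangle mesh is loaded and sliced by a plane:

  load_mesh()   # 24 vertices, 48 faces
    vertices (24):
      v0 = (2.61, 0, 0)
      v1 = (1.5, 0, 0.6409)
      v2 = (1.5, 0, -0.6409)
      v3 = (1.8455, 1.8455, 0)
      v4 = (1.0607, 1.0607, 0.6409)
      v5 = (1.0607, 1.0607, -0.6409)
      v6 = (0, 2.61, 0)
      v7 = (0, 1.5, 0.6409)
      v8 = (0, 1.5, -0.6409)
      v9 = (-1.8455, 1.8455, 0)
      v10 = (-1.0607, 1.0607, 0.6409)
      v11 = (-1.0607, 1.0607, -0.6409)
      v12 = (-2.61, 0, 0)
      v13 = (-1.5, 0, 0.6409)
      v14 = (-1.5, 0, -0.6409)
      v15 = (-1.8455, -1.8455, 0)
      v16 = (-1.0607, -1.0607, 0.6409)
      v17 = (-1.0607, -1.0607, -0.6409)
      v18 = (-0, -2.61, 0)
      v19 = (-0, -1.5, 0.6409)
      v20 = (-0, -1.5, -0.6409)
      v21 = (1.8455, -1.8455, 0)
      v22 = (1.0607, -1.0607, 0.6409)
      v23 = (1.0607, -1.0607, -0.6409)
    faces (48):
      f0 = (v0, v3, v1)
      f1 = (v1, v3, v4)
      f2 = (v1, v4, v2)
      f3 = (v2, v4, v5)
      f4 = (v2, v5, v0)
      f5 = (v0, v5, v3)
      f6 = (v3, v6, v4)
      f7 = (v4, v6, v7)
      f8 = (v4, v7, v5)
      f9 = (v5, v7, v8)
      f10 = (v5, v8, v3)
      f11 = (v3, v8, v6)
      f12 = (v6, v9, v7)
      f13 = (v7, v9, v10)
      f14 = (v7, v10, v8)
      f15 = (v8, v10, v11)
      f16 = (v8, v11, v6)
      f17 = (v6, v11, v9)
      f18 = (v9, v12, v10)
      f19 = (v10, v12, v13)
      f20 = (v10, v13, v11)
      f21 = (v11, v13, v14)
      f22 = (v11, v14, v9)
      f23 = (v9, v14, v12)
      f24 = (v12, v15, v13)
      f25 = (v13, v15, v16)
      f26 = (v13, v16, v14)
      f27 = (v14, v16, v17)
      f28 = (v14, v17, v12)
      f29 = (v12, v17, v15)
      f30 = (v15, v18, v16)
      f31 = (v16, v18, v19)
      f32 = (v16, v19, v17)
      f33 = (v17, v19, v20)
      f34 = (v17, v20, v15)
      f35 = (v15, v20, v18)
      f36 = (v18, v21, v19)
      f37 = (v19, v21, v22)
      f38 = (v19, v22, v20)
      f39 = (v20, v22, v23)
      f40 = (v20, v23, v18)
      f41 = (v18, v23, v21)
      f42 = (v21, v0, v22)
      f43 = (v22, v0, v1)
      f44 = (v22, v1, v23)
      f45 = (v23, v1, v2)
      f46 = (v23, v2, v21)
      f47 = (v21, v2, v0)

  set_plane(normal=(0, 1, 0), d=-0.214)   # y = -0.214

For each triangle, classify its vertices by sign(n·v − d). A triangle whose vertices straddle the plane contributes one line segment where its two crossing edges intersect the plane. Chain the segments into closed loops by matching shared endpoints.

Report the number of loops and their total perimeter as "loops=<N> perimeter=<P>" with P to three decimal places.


loops=2 perimeter=7.690

Straddling triangles (12 of 48):
  (v12,v15,v13) [+-+] → (-2.52135, -0.214, 0)–(-1.54006, -0.214, 0.566583)  len=1.1331
  (v13,v15,v16) [+--] → (-1.54006, -0.214, 0.566583)–(-1.41137, -0.214, 0.6409)  len=0.1486
  (v13,v16,v14) [+-+] → (-1.41137, -0.214, 0.6409)–(-1.41137, -0.214, -0.382292)  len=1.0232
  (v14,v16,v17) [+--] → (-1.41137, -0.214, -0.382292)–(-1.41137, -0.214, -0.6409)  len=0.2586
  (v14,v17,v12) [+-+] → (-1.41137, -0.214, -0.6409)–(-2.29742, -0.214, -0.129304)  len=1.0231
  (v12,v17,v15) [+--] → (-2.29742, -0.214, -0.129304)–(-2.52135, -0.214, 0)  len=0.2586
  (v21,v0,v22) [-+-] → (2.52135, -0.214, 0)–(2.29742, -0.214, 0.129304)  len=0.2586
  (v22,v0,v1) [-++] → (2.29742, -0.214, 0.129304)–(1.41137, -0.214, 0.6409)  len=1.0231
  (v22,v1,v23) [-+-] → (1.41137, -0.214, 0.6409)–(1.41137, -0.214, 0.382292)  len=0.2586
  (v23,v1,v2) [-++] → (1.41137, -0.214, 0.382292)–(1.41137, -0.214, -0.6409)  len=1.0232
  (v23,v2,v21) [-+-] → (1.41137, -0.214, -0.6409)–(1.54006, -0.214, -0.566583)  len=0.1486
  (v21,v2,v0) [-++] → (1.54006, -0.214, -0.566583)–(2.52135, -0.214, 0)  len=1.1331

Chained into 2 loop(s):
  loop 1: 6 segments, perimeter = 3.8452
  loop 2: 6 segments, perimeter = 3.8452
Total perimeter = 7.690


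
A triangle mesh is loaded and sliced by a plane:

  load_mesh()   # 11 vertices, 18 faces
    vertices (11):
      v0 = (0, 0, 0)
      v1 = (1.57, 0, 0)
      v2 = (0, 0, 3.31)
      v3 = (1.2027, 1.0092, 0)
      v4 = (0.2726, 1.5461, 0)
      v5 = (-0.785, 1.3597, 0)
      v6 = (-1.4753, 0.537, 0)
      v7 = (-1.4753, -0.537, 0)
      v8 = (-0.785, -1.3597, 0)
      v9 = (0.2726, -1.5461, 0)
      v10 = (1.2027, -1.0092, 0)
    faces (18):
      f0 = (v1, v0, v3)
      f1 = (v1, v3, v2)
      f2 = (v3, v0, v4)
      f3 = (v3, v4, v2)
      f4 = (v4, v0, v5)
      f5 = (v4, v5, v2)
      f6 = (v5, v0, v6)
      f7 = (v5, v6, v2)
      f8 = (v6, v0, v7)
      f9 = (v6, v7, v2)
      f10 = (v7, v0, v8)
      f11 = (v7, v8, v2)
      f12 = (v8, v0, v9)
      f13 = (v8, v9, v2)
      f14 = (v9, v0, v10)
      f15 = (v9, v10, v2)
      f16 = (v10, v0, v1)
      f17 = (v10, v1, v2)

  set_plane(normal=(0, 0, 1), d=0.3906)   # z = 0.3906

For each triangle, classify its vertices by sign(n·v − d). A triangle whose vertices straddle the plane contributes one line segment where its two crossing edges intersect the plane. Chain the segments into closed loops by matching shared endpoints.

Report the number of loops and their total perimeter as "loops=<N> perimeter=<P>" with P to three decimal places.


Straddling triangles (9 of 18):
  (v1,v3,v2) [--+] → (1.06077, 0.890108, 0.3906)–(1.38473, 0, 0.3906)  len=0.9472
  (v3,v4,v2) [--+] → (0.240432, 1.36365, 0.3906)–(1.06077, 0.890108, 0.3906)  len=0.9472
  (v4,v5,v2) [--+] → (-0.692365, 1.19925, 0.3906)–(0.240432, 1.36365, 0.3906)  len=0.9472
  (v5,v6,v2) [--+] → (-1.30121, 0.473631, 0.3906)–(-0.692365, 1.19925, 0.3906)  len=0.9472
  (v6,v7,v2) [--+] → (-1.30121, -0.473631, 0.3906)–(-1.30121, 0.473631, 0.3906)  len=0.9473
  (v7,v8,v2) [--+] → (-0.692365, -1.19925, 0.3906)–(-1.30121, -0.473631, 0.3906)  len=0.9472
  (v8,v9,v2) [--+] → (0.240432, -1.36365, 0.3906)–(-0.692365, -1.19925, 0.3906)  len=0.9472
  (v9,v10,v2) [--+] → (1.06077, -0.890108, 0.3906)–(0.240432, -1.36365, 0.3906)  len=0.9472
  (v10,v1,v2) [--+] → (1.38473, 0, 0.3906)–(1.06077, -0.890108, 0.3906)  len=0.9472

Chained into 1 loop(s):
  loop 1: 9 segments, perimeter = 8.5249
Total perimeter = 8.525

loops=1 perimeter=8.525


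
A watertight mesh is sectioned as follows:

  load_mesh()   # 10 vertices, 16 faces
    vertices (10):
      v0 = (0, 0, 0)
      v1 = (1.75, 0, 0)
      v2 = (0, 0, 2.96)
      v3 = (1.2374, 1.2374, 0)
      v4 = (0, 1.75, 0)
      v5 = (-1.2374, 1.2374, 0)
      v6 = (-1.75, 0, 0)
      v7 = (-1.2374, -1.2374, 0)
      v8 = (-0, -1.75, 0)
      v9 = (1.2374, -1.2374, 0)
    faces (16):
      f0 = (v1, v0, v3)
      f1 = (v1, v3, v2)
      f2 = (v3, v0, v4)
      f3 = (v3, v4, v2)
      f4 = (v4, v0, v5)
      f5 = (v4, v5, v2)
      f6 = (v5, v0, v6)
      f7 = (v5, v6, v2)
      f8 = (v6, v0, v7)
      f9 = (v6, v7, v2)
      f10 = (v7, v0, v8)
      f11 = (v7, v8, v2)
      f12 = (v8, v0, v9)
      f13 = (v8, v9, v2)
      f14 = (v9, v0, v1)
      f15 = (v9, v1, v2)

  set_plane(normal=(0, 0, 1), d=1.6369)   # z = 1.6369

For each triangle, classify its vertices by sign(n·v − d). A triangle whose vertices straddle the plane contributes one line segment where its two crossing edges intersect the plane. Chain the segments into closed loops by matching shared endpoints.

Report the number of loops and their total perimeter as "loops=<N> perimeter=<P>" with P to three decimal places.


Straddling triangles (8 of 16):
  (v1,v3,v2) [--+] → (0.553109, 0.553109, 1.6369)–(0.782238, 0, 1.6369)  len=0.5987
  (v3,v4,v2) [--+] → (0, 0.782238, 1.6369)–(0.553109, 0.553109, 1.6369)  len=0.5987
  (v4,v5,v2) [--+] → (-0.553109, 0.553109, 1.6369)–(0, 0.782238, 1.6369)  len=0.5987
  (v5,v6,v2) [--+] → (-0.782238, 0, 1.6369)–(-0.553109, 0.553109, 1.6369)  len=0.5987
  (v6,v7,v2) [--+] → (-0.553109, -0.553109, 1.6369)–(-0.782238, 0, 1.6369)  len=0.5987
  (v7,v8,v2) [--+] → (0, -0.782238, 1.6369)–(-0.553109, -0.553109, 1.6369)  len=0.5987
  (v8,v9,v2) [--+] → (0.553109, -0.553109, 1.6369)–(0, -0.782238, 1.6369)  len=0.5987
  (v9,v1,v2) [--+] → (0.782238, 0, 1.6369)–(0.553109, -0.553109, 1.6369)  len=0.5987

Chained into 1 loop(s):
  loop 1: 8 segments, perimeter = 4.7895
Total perimeter = 4.790

loops=1 perimeter=4.790


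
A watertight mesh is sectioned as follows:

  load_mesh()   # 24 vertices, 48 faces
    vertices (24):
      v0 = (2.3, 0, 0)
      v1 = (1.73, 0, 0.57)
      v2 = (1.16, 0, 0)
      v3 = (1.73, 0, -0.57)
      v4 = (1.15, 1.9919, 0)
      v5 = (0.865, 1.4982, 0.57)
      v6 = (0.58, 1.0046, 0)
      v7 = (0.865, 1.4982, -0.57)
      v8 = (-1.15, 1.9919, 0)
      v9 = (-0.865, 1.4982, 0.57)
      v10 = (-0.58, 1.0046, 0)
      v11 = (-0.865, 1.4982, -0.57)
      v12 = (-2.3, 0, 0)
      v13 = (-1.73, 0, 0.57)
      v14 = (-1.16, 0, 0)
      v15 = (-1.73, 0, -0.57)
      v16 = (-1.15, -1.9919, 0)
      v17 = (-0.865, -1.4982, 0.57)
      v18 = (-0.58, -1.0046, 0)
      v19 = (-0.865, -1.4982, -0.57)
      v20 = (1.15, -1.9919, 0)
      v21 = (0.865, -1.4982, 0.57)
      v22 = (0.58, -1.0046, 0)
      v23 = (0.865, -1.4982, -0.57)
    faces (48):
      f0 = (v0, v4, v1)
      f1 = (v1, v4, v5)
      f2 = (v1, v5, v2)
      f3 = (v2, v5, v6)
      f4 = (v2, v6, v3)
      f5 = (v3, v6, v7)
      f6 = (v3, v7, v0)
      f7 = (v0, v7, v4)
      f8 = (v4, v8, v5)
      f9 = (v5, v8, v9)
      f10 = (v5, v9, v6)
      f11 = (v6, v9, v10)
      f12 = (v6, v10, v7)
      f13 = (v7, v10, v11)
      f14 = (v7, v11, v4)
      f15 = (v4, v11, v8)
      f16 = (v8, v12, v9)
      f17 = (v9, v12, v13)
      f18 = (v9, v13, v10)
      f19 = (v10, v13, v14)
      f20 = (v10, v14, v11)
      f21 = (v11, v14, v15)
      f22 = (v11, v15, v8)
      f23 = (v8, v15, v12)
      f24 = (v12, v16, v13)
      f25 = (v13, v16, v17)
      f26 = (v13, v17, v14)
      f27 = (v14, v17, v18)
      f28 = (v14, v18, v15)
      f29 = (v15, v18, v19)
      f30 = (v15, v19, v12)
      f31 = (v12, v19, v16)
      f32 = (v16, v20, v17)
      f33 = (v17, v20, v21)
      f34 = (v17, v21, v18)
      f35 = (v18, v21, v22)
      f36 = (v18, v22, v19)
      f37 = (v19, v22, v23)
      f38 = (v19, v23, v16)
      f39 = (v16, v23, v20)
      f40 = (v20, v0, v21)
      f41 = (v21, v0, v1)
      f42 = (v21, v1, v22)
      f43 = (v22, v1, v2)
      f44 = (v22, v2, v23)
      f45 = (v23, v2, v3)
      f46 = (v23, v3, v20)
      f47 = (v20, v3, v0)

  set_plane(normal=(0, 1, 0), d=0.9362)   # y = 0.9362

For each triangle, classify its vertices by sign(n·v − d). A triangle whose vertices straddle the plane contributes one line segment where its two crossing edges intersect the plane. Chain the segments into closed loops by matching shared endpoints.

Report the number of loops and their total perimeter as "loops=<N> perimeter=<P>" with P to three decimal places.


loops=2 perimeter=6.449

Straddling triangles (16 of 48):
  (v0,v4,v1) [-+-] → (1.7595, 0.9362, 0)–(1.4574, 0.9362, 0.302098)  len=0.4272
  (v1,v4,v5) [-++] → (1.4574, 0.9362, 0.302098)–(1.18948, 0.9362, 0.57)  len=0.3789
  (v1,v5,v2) [-+-] → (1.18948, 0.9362, 0.57)–(0.975659, 0.9362, 0.356183)  len=0.3024
  (v2,v5,v6) [-++] → (0.975659, 0.9362, 0.356183)–(0.61949, 0.9362, 0)  len=0.5037
  (v2,v6,v3) [-+-] → (0.61949, 0.9362, 0)–(0.6583, 0.9362, -0.0388095)  len=0.0549
  (v3,v6,v7) [-++] → (0.6583, 0.9362, -0.0388095)–(1.18948, 0.9362, -0.57)  len=0.7512
  (v3,v7,v0) [-+-] → (1.18948, 0.9362, -0.57)–(1.40329, 0.9362, -0.356183)  len=0.3024
  (v0,v7,v4) [-++] → (1.40329, 0.9362, -0.356183)–(1.7595, 0.9362, 0)  len=0.5037
  (v8,v12,v9) [+-+] → (-1.7595, 0.9362, 0)–(-1.40329, 0.9362, 0.356183)  len=0.5037
  (v9,v12,v13) [+--] → (-1.40329, 0.9362, 0.356183)–(-1.18948, 0.9362, 0.57)  len=0.3024
  (v9,v13,v10) [+-+] → (-1.18948, 0.9362, 0.57)–(-0.6583, 0.9362, 0.0388095)  len=0.7512
  (v10,v13,v14) [+--] → (-0.6583, 0.9362, 0.0388095)–(-0.61949, 0.9362, 0)  len=0.0549
  (v10,v14,v11) [+-+] → (-0.61949, 0.9362, 0)–(-0.975659, 0.9362, -0.356183)  len=0.5037
  (v11,v14,v15) [+--] → (-0.975659, 0.9362, -0.356183)–(-1.18948, 0.9362, -0.57)  len=0.3024
  (v11,v15,v8) [+-+] → (-1.18948, 0.9362, -0.57)–(-1.4574, 0.9362, -0.302098)  len=0.3789
  (v8,v15,v12) [+--] → (-1.4574, 0.9362, -0.302098)–(-1.7595, 0.9362, 0)  len=0.4272

Chained into 2 loop(s):
  loop 1: 8 segments, perimeter = 3.2244
  loop 2: 8 segments, perimeter = 3.2244
Total perimeter = 6.449


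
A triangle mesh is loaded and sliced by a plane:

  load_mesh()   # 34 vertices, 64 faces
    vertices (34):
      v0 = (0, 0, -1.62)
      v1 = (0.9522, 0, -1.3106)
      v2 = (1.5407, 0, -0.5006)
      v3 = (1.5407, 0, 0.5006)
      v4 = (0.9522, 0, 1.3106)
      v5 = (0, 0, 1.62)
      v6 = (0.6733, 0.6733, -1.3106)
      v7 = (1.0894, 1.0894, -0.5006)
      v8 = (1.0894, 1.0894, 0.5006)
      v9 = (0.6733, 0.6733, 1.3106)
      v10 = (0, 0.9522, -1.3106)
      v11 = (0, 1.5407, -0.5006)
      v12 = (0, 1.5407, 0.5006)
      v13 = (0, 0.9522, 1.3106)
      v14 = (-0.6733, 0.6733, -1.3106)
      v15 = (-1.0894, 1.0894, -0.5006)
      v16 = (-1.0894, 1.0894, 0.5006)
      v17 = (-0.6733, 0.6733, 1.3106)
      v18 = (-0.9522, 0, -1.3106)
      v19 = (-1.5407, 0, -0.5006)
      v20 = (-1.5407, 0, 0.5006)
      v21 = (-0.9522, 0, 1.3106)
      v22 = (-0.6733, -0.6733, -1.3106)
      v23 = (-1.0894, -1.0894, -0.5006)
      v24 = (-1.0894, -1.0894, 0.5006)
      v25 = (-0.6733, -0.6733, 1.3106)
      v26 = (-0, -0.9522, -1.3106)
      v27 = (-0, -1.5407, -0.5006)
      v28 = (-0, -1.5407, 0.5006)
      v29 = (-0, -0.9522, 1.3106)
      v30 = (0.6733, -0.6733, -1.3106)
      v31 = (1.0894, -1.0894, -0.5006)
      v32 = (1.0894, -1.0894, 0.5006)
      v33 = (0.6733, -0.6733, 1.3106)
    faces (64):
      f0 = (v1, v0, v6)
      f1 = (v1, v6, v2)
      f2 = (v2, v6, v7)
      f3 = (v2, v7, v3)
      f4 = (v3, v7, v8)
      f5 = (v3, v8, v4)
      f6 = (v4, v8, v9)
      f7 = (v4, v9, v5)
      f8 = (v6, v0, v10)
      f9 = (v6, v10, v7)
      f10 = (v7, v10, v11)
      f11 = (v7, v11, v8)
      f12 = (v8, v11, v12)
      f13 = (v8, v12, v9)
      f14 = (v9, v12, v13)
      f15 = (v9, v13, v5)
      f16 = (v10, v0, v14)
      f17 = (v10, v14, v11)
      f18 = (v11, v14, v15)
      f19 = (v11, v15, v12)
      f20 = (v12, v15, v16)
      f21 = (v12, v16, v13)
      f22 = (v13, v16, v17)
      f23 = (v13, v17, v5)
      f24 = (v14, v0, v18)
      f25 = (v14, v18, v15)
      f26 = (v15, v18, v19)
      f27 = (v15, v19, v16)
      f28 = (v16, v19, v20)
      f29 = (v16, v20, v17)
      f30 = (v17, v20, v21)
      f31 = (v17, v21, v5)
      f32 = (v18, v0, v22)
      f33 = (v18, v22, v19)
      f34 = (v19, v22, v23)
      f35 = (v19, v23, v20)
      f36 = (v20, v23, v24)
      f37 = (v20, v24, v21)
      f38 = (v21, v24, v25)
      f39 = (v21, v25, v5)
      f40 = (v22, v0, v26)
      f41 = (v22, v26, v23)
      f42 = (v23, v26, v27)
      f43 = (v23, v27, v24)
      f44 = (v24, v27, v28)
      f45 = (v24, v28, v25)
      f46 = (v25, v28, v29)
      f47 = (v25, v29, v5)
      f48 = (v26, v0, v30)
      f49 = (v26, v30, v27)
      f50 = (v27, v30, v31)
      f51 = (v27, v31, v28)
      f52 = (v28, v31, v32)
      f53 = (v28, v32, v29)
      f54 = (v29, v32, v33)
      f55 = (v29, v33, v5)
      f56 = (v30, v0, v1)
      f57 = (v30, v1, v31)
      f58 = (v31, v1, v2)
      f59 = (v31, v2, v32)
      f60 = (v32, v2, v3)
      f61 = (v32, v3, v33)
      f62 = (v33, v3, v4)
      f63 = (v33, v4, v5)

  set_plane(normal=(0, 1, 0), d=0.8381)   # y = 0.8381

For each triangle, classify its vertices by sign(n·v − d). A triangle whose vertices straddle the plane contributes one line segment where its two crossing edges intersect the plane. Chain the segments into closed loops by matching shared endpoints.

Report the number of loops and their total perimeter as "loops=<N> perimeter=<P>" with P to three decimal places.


Straddling triangles (20 of 64):
  (v2,v6,v7) [--+] → (0.8381, 0.8381, -0.989793)–(1.1935, 0.8381, -0.5006)  len=0.6047
  (v2,v7,v3) [-+-] → (1.1935, 0.8381, -0.5006)–(1.1935, 0.8381, -0.269646)  len=0.2310
  (v3,v7,v8) [-++] → (1.1935, 0.8381, -0.269646)–(1.1935, 0.8381, 0.5006)  len=0.7702
  (v3,v8,v4) [-+-] → (1.1935, 0.8381, 0.5006)–(1.05775, 0.8381, 0.687449)  len=0.2310
  (v4,v8,v9) [-+-] → (1.05775, 0.8381, 0.687449)–(0.8381, 0.8381, 0.989793)  len=0.3737
  (v6,v0,v10) [--+] → (0, 0.8381, -1.34767)–(0.275452, 0.8381, -1.3106)  len=0.2779
  (v6,v10,v7) [-++] → (0.275452, 0.8381, -1.3106)–(0.8381, 0.8381, -0.989793)  len=0.6477
  (v8,v12,v9) [++-] → (0.545378, 0.8381, 1.15671)–(0.8381, 0.8381, 0.989793)  len=0.3370
  (v9,v12,v13) [-++] → (0.545378, 0.8381, 1.15671)–(0.275452, 0.8381, 1.3106)  len=0.3107
  (v9,v13,v5) [-+-] → (0.275452, 0.8381, 1.3106)–(0, 0.8381, 1.34767)  len=0.2779
  (v10,v0,v14) [+--] → (0, 0.8381, -1.34767)–(-0.275452, 0.8381, -1.3106)  len=0.2779
  (v10,v14,v11) [+-+] → (-0.275452, 0.8381, -1.3106)–(-0.545378, 0.8381, -1.15671)  len=0.3107
  (v11,v14,v15) [+-+] → (-0.545378, 0.8381, -1.15671)–(-0.8381, 0.8381, -0.989793)  len=0.3370
  (v13,v16,v17) [++-] → (-0.8381, 0.8381, 0.989793)–(-0.275452, 0.8381, 1.3106)  len=0.6477
  (v13,v17,v5) [+--] → (-0.275452, 0.8381, 1.3106)–(0, 0.8381, 1.34767)  len=0.2779
  (v14,v18,v15) [--+] → (-1.05775, 0.8381, -0.687449)–(-0.8381, 0.8381, -0.989793)  len=0.3737
  (v15,v18,v19) [+--] → (-1.05775, 0.8381, -0.687449)–(-1.1935, 0.8381, -0.5006)  len=0.2310
  (v15,v19,v16) [+-+] → (-1.1935, 0.8381, -0.5006)–(-1.1935, 0.8381, 0.269646)  len=0.7702
  (v16,v19,v20) [+--] → (-1.1935, 0.8381, 0.269646)–(-1.1935, 0.8381, 0.5006)  len=0.2310
  (v16,v20,v17) [+--] → (-1.1935, 0.8381, 0.5006)–(-0.8381, 0.8381, 0.989793)  len=0.6047

Chained into 1 loop(s):
  loop 1: 20 segments, perimeter = 8.1235
Total perimeter = 8.124

loops=1 perimeter=8.124


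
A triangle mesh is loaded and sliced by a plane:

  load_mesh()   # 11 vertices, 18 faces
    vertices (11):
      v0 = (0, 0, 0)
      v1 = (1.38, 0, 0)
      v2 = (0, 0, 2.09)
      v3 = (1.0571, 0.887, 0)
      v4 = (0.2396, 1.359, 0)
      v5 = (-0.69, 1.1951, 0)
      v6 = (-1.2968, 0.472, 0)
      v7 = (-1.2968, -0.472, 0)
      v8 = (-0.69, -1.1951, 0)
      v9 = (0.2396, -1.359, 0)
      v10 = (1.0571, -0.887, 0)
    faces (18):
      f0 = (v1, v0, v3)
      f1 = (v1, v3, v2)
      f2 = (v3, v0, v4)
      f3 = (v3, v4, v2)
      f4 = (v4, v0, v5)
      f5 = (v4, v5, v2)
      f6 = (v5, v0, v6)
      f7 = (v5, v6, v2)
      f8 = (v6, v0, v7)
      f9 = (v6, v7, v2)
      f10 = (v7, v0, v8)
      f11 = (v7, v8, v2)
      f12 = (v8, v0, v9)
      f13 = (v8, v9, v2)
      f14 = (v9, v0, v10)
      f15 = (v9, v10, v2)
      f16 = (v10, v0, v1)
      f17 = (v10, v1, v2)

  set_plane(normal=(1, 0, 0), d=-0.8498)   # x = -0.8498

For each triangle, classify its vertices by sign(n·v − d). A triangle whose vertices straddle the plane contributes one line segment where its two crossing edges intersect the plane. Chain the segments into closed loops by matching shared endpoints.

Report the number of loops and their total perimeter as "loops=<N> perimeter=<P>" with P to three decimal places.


loops=1 perimeter=4.630

Straddling triangles (6 of 18):
  (v5,v0,v6) [++-] → (-0.8498, 0.309304, 0)–(-0.8498, 1.00467, 0)  len=0.6954
  (v5,v6,v2) [+-+] → (-0.8498, 1.00467, 0)–(-0.8498, 0.309304, 0.720412)  len=1.0013
  (v6,v0,v7) [-+-] → (-0.8498, 0.309304, 0)–(-0.8498, -0.309304, 0)  len=0.6186
  (v6,v7,v2) [--+] → (-0.8498, -0.309304, 0.720412)–(-0.8498, 0.309304, 0.720412)  len=0.6186
  (v7,v0,v8) [-++] → (-0.8498, -0.309304, 0)–(-0.8498, -1.00467, 0)  len=0.6954
  (v7,v8,v2) [-++] → (-0.8498, -1.00467, 0)–(-0.8498, -0.309304, 0.720412)  len=1.0013

Chained into 1 loop(s):
  loop 1: 6 segments, perimeter = 4.6305
Total perimeter = 4.630


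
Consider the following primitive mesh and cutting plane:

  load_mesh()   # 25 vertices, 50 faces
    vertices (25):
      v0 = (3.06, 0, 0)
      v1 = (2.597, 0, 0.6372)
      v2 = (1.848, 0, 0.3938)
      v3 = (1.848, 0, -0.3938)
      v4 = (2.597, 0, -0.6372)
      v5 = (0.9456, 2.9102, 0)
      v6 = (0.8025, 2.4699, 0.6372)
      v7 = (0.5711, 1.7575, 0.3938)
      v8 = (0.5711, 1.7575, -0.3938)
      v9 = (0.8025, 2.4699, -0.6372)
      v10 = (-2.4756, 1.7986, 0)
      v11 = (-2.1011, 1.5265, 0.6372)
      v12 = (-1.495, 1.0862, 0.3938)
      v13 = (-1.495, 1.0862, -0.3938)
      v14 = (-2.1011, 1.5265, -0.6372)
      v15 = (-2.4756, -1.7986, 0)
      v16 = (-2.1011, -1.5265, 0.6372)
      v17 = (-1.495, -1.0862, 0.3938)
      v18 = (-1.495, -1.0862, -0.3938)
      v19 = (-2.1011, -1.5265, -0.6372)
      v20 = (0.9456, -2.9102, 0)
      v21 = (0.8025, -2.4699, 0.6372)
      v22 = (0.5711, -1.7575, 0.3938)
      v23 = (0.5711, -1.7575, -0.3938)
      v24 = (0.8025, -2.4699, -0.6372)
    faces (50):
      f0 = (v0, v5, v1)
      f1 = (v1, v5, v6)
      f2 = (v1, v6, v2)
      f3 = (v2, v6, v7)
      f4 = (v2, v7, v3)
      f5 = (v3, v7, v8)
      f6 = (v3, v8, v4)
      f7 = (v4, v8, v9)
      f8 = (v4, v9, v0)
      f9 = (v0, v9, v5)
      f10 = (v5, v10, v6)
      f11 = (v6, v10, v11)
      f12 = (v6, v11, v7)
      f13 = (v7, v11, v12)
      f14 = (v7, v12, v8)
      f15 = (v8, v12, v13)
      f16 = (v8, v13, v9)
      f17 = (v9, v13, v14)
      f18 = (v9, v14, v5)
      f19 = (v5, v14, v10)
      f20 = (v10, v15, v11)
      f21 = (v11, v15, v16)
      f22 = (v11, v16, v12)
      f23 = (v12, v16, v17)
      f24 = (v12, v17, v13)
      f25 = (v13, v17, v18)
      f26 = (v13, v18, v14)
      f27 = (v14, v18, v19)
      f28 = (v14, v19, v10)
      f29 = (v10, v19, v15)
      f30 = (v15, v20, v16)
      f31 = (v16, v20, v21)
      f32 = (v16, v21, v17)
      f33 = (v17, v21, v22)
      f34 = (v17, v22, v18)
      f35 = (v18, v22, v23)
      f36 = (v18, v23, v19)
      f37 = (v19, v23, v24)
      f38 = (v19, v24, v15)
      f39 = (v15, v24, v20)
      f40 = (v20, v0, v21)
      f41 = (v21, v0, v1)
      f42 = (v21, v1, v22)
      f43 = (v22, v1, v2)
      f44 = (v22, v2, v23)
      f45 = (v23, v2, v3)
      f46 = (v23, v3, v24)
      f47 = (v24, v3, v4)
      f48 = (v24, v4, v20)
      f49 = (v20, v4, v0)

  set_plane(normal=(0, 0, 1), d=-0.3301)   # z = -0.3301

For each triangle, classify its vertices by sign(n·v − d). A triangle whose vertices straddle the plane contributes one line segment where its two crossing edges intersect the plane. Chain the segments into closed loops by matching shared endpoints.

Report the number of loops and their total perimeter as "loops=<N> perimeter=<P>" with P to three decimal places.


Straddling triangles (20 of 50):
  (v2,v7,v3) [++-] → (1.74473, 0.142144, -0.3301)–(1.848, 0, -0.3301)  len=0.1757
  (v3,v7,v8) [-+-] → (1.74473, 0.142144, -0.3301)–(0.5711, 1.7575, -0.3301)  len=1.9967
  (v4,v9,v0) [--+] → (1.89051, 1.27953, -0.3301)–(2.82014, 0, -0.3301)  len=1.5816
  (v0,v9,v5) [+-+] → (1.89051, 1.27953, -0.3301)–(0.871467, 2.6821, -0.3301)  len=1.7337
  (v7,v12,v8) [++-] → (0.403997, 1.70321, -0.3301)–(0.5711, 1.7575, -0.3301)  len=0.1757
  (v8,v12,v13) [-+-] → (0.403997, 1.70321, -0.3301)–(-1.495, 1.0862, -0.3301)  len=1.9967
  (v9,v14,v5) [--+] → (-0.632736, 2.19338, -0.3301)–(0.871467, 2.6821, -0.3301)  len=1.5816
  (v5,v14,v10) [+-+] → (-0.632736, 2.19338, -0.3301)–(-2.28159, 1.65764, -0.3301)  len=1.7337
  (v12,v17,v13) [++-] → (-1.495, 0.910499, -0.3301)–(-1.495, 1.0862, -0.3301)  len=0.1757
  (v13,v17,v18) [-+-] → (-1.495, 0.910499, -0.3301)–(-1.495, -1.0862, -0.3301)  len=1.9967
  (v14,v19,v10) [--+] → (-2.28159, 0.0760396, -0.3301)–(-2.28159, 1.65764, -0.3301)  len=1.5816
  (v10,v19,v15) [+-+] → (-2.28159, 0.0760396, -0.3301)–(-2.28159, -1.65764, -0.3301)  len=1.7337
  (v17,v22,v18) [++-] → (-1.3279, -1.14049, -0.3301)–(-1.495, -1.0862, -0.3301)  len=0.1757
  (v18,v22,v23) [-+-] → (-1.3279, -1.14049, -0.3301)–(0.5711, -1.7575, -0.3301)  len=1.9967
  (v19,v24,v15) [--+] → (-0.777388, -2.14637, -0.3301)–(-2.28159, -1.65764, -0.3301)  len=1.5816
  (v15,v24,v20) [+-+] → (-0.777388, -2.14637, -0.3301)–(0.871467, -2.6821, -0.3301)  len=1.7337
  (v22,v2,v23) [++-] → (0.674374, -1.61536, -0.3301)–(0.5711, -1.7575, -0.3301)  len=0.1757
  (v23,v2,v3) [-+-] → (0.674374, -1.61536, -0.3301)–(1.848, 0, -0.3301)  len=1.9967
  (v24,v4,v20) [--+] → (1.8011, -1.40258, -0.3301)–(0.871467, -2.6821, -0.3301)  len=1.5816
  (v20,v4,v0) [+-+] → (1.8011, -1.40258, -0.3301)–(2.82014, 0, -0.3301)  len=1.7337

Chained into 2 loop(s):
  loop 1: 10 segments, perimeter = 10.8620
  loop 2: 10 segments, perimeter = 16.5764
Total perimeter = 27.438

loops=2 perimeter=27.438


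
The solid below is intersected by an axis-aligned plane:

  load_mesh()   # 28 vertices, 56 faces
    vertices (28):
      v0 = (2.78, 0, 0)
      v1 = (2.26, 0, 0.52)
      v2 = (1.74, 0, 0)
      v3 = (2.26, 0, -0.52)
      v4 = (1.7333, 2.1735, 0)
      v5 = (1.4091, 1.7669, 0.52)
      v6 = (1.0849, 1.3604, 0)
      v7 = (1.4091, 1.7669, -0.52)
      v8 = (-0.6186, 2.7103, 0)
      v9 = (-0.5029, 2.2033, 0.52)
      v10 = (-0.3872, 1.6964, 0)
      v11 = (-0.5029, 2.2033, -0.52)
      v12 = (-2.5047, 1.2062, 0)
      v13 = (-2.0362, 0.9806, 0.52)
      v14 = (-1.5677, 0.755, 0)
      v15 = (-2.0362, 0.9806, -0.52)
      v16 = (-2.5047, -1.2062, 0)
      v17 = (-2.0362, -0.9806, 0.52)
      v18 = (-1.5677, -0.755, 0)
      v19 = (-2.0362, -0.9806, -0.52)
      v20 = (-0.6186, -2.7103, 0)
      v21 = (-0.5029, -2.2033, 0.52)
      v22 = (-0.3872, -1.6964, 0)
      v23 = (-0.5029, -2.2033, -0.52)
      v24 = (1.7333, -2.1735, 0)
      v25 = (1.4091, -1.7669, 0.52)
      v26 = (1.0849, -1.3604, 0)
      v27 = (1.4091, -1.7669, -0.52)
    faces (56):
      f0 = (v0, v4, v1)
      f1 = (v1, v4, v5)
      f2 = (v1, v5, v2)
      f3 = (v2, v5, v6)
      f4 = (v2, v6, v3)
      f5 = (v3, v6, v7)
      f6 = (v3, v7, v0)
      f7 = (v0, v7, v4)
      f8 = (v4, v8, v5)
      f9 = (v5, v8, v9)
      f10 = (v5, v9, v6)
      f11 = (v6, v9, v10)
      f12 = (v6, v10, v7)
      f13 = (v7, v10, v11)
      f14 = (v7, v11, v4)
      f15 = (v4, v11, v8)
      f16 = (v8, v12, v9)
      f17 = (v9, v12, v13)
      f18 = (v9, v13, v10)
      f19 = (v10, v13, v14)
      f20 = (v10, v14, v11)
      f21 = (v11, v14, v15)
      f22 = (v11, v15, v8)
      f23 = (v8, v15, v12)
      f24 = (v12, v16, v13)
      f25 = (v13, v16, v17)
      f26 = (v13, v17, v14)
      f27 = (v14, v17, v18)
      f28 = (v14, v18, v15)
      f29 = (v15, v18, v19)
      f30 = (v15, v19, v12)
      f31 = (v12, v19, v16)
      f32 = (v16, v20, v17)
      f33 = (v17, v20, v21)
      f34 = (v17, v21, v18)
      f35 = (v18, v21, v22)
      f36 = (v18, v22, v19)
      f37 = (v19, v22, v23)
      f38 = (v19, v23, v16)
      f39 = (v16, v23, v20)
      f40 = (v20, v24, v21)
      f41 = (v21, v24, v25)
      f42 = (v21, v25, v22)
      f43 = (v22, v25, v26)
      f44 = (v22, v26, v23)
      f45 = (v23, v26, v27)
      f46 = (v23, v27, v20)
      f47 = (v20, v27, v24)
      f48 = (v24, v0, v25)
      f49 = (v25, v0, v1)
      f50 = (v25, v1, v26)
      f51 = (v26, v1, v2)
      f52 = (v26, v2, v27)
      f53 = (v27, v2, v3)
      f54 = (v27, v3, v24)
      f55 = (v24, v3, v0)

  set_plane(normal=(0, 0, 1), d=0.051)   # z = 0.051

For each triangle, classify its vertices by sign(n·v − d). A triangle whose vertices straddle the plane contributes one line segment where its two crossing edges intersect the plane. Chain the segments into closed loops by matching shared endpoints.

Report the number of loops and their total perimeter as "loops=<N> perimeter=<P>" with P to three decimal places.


loops=2 perimeter=27.456

Straddling triangles (28 of 56):
  (v0,v4,v1) [--+] → (1.78496, 1.96033, 0.051)–(2.729, 0, 0.051)  len=2.1758
  (v1,v4,v5) [+-+] → (1.78496, 1.96033, 0.051)–(1.7015, 2.13362, 0.051)  len=0.1923
  (v1,v5,v2) [++-] → (1.70755, 0.173292, 0.051)–(1.791, 0, 0.051)  len=0.1923
  (v2,v5,v6) [-+-] → (1.70755, 0.173292, 0.051)–(1.1167, 1.40027, 0.051)  len=1.3618
  (v4,v8,v5) [--+] → (-0.419729, 2.61777, 0.051)–(1.7015, 2.13362, 0.051)  len=2.1758
  (v5,v8,v9) [+-+] → (-0.419729, 2.61777, 0.051)–(-0.607253, 2.66058, 0.051)  len=0.1923
  (v5,v9,v6) [++-] → (0.929173, 1.44307, 0.051)–(1.1167, 1.40027, 0.051)  len=0.1923
  (v6,v9,v10) [-+-] → (0.929173, 1.44307, 0.051)–(-0.398547, 1.74612, 0.051)  len=1.3619
  (v8,v12,v9) [--+] → (-2.30837, 1.30399, 0.051)–(-0.607253, 2.66058, 0.051)  len=2.1758
  (v9,v12,v13) [+-+] → (-2.30837, 1.30399, 0.051)–(-2.45875, 1.18407, 0.051)  len=0.1923
  (v9,v13,v10) [++-] → (-0.548929, 1.6262, 0.051)–(-0.398547, 1.74612, 0.051)  len=0.1923
  (v10,v13,v14) [-+-] → (-0.548929, 1.6262, 0.051)–(-1.61365, 0.777126, 0.051)  len=1.3618
  (v12,v16,v13) [--+] → (-2.45875, -0.991725, 0.051)–(-2.45875, 1.18407, 0.051)  len=2.1758
  (v13,v16,v17) [+-+] → (-2.45875, -0.991725, 0.051)–(-2.45875, -1.18407, 0.051)  len=0.1923
  (v13,v17,v14) [++-] → (-1.61365, 0.584778, 0.051)–(-1.61365, 0.777126, 0.051)  len=0.1923
  (v14,v17,v18) [-+-] → (-1.61365, 0.584778, 0.051)–(-1.61365, -0.777126, 0.051)  len=1.3619
  (v16,v20,v17) [--+] → (-0.757634, -2.54066, 0.051)–(-2.45875, -1.18407, 0.051)  len=2.1758
  (v17,v20,v21) [+-+] → (-0.757634, -2.54066, 0.051)–(-0.607253, -2.66058, 0.051)  len=0.1923
  (v17,v21,v18) [++-] → (-1.46327, -0.897045, 0.051)–(-1.61365, -0.777126, 0.051)  len=0.1923
  (v18,v21,v22) [-+-] → (-1.46327, -0.897045, 0.051)–(-0.398547, -1.74612, 0.051)  len=1.3618
  (v20,v24,v21) [--+] → (1.51398, -2.17642, 0.051)–(-0.607253, -2.66058, 0.051)  len=2.1758
  (v21,v24,v25) [+-+] → (1.51398, -2.17642, 0.051)–(1.7015, -2.13362, 0.051)  len=0.1923
  (v21,v25,v22) [++-] → (-0.211024, -1.70331, 0.051)–(-0.398547, -1.74612, 0.051)  len=0.1923
  (v22,v25,v26) [-+-] → (-0.211024, -1.70331, 0.051)–(1.1167, -1.40027, 0.051)  len=1.3619
  (v24,v0,v25) [--+] → (2.64555, -0.173292, 0.051)–(1.7015, -2.13362, 0.051)  len=2.1758
  (v25,v0,v1) [+-+] → (2.64555, -0.173292, 0.051)–(2.729, 0, 0.051)  len=0.1923
  (v25,v1,v26) [++-] → (1.20015, -1.22698, 0.051)–(1.1167, -1.40027, 0.051)  len=0.1923
  (v26,v1,v2) [-+-] → (1.20015, -1.22698, 0.051)–(1.791, 0, 0.051)  len=1.3618

Chained into 2 loop(s):
  loop 1: 14 segments, perimeter = 16.5770
  loop 2: 14 segments, perimeter = 10.8793
Total perimeter = 27.456


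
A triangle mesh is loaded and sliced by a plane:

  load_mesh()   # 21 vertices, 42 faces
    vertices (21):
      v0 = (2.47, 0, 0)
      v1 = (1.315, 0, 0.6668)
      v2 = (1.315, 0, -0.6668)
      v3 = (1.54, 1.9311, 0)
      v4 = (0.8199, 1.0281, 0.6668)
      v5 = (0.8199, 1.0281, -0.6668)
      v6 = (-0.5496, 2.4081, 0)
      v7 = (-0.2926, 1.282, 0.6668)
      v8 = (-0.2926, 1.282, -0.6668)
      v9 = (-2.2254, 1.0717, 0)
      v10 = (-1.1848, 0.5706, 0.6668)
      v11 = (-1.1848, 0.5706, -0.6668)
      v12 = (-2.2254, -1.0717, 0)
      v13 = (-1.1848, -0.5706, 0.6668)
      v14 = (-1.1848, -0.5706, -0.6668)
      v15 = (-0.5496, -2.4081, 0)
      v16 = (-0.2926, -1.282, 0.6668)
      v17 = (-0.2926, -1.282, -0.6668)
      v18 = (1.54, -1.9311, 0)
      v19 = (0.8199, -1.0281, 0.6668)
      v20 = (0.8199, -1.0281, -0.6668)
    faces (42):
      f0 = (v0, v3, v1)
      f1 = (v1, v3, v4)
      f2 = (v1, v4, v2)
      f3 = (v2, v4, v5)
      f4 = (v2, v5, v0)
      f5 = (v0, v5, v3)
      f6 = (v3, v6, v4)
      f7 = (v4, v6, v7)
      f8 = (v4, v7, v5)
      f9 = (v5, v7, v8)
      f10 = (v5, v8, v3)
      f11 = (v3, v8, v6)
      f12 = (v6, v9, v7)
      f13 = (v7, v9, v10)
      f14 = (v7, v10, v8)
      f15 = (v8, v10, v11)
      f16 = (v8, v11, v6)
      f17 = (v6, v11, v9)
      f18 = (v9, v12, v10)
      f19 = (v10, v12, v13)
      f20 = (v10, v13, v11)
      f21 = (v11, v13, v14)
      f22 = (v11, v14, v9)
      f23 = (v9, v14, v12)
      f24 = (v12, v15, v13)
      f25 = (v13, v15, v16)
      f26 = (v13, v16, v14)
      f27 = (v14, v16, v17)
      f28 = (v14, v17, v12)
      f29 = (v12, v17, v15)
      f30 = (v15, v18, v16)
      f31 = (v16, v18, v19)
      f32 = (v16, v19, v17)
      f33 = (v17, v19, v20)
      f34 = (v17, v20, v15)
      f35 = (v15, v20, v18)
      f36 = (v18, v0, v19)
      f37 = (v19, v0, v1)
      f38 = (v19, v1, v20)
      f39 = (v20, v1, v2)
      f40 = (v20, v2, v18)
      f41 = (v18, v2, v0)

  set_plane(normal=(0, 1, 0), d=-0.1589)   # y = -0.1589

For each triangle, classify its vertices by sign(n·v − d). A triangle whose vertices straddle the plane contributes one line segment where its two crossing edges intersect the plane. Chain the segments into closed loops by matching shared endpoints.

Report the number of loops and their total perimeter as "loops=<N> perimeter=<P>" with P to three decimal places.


Straddling triangles (12 of 42):
  (v9,v12,v10) [+-+] → (-2.2254, -0.1589, 0)–(-1.64703, -0.1589, 0.370611)  len=0.6869
  (v10,v12,v13) [+--] → (-1.64703, -0.1589, 0.370611)–(-1.1848, -0.1589, 0.6668)  len=0.5490
  (v10,v13,v11) [+-+] → (-1.1848, -0.1589, 0.6668)–(-1.1848, -0.1589, 0.18569)  len=0.4811
  (v11,v13,v14) [+--] → (-1.1848, -0.1589, 0.18569)–(-1.1848, -0.1589, -0.6668)  len=0.8525
  (v11,v14,v9) [+-+] → (-1.1848, -0.1589, -0.6668)–(-1.44566, -0.1589, -0.499643)  len=0.3098
  (v9,v14,v12) [+--] → (-1.44566, -0.1589, -0.499643)–(-2.2254, -0.1589, 0)  len=0.9261
  (v18,v0,v19) [-+-] → (2.39348, -0.1589, 0)–(2.21497, -0.1589, 0.103059)  len=0.2061
  (v19,v0,v1) [-++] → (2.21497, -0.1589, 0.103059)–(1.23848, -0.1589, 0.6668)  len=1.1275
  (v19,v1,v20) [-+-] → (1.23848, -0.1589, 0.6668)–(1.23848, -0.1589, 0.460683)  len=0.2061
  (v20,v1,v2) [-++] → (1.23848, -0.1589, 0.460683)–(1.23848, -0.1589, -0.6668)  len=1.1275
  (v20,v2,v18) [-+-] → (1.23848, -0.1589, -0.6668)–(1.33351, -0.1589, -0.611933)  len=0.1097
  (v18,v2,v0) [-++] → (1.33351, -0.1589, -0.611933)–(2.39348, -0.1589, 0)  len=1.2239

Chained into 2 loop(s):
  loop 1: 6 segments, perimeter = 3.8054
  loop 2: 6 segments, perimeter = 4.0009
Total perimeter = 7.806

loops=2 perimeter=7.806
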